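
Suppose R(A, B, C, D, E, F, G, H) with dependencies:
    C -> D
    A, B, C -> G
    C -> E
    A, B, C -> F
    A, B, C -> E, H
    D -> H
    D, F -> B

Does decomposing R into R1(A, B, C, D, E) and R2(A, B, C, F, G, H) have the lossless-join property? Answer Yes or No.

R1 ∩ R2 = {A, B, C}; its closure under F is {A, B, C, D, E, F, G, H}.
Since R1 ⊆ {A, B, C, D, E, F, G, H}, the intersection is a superkey of R1; the decomposition is lossless.

Yes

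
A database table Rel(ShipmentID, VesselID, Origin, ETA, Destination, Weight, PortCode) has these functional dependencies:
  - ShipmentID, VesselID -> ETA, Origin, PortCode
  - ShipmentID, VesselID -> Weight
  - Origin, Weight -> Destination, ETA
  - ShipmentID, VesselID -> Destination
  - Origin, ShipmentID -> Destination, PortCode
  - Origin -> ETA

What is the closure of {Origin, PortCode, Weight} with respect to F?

{Destination, ETA, Origin, PortCode, Weight}

Start with {Origin, PortCode, Weight}.
Origin, Weight -> Destination, ETA applies; add {Destination, ETA} → now {Destination, ETA, Origin, PortCode, Weight}.
No further FD applies.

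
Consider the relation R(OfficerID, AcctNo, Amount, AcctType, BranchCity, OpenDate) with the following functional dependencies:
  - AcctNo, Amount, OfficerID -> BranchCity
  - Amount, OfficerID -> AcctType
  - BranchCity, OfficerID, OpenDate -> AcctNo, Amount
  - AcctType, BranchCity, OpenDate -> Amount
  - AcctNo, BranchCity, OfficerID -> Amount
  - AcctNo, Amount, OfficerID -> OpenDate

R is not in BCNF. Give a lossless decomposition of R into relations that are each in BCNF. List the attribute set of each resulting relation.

Candidate keys of the original relation: {AcctNo, Amount, OfficerID}, {AcctNo, BranchCity, OfficerID}, {BranchCity, OfficerID, OpenDate}.
Within {AcctNo, AcctType, Amount, BranchCity, OfficerID, OpenDate}: {Amount, OfficerID}⁺ ∩ {AcctNo, AcctType, Amount, BranchCity, OfficerID, OpenDate} = {AcctType, Amount, OfficerID}, not the whole set, so Amount, OfficerID -> AcctType violates BCNF; decompose into {AcctType, Amount, OfficerID} and {AcctNo, Amount, BranchCity, OfficerID, OpenDate}.
{AcctType, Amount, OfficerID} is in BCNF.
{AcctNo, Amount, BranchCity, OfficerID, OpenDate} is in BCNF.

{AcctNo, Amount, BranchCity, OfficerID, OpenDate}; {AcctType, Amount, OfficerID}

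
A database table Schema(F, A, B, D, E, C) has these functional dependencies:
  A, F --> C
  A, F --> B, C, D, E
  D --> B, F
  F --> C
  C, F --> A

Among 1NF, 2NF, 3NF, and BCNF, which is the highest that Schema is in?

BCNF

Candidate keys: {D}, {F}. Prime attributes: {D, F}.
Each dependency's left side is a superkey — BCNF holds.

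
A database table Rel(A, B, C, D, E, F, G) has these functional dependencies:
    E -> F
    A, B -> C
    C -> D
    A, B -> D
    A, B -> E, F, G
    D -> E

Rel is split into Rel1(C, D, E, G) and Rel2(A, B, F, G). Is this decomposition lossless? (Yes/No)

No

Common attributes: {G}; their closure is {G}.
The closure covers neither Rel1 nor Rel2 entirely; the join is not lossless.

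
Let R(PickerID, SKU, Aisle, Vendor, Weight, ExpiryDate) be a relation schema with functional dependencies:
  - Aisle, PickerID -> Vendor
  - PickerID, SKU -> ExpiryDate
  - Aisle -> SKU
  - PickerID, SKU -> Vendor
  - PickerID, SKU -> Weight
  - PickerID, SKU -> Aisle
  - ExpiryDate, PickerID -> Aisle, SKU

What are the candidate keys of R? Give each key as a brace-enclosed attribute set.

{Aisle, PickerID}, {ExpiryDate, PickerID}, {PickerID, SKU}

{PickerID} never appears on the right of any FD, so every key must include it.
{Aisle, PickerID}⁺ = {Aisle, ExpiryDate, PickerID, SKU, Vendor, Weight}, which is every attribute, so {Aisle, PickerID} is a candidate key.
{ExpiryDate, PickerID}⁺ = {Aisle, ExpiryDate, PickerID, SKU, Vendor, Weight}, which is every attribute, so {ExpiryDate, PickerID} is a candidate key.
{PickerID, SKU}⁺ = {Aisle, ExpiryDate, PickerID, SKU, Vendor, Weight}, which is every attribute, so {PickerID, SKU} is a candidate key.
Any other superkey properly contains one of these, so there are no further candidate keys.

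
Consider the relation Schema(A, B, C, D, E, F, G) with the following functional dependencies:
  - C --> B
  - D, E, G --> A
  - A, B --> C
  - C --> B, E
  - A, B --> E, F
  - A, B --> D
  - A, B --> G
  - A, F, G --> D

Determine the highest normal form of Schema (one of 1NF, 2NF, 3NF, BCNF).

3NF

Candidate keys: {A, B}, {A, C}, {B, D, E, G}, {C, D, G}. Prime attributes: {A, B, C, D, E, G}.
C --> B breaks BCNF: {C}⁺ = {B, C, E}, so {C} is not a superkey.
But every attribute on its right side ({B}) is prime, and the same holds for every other non-superkey FD, so 3NF still holds.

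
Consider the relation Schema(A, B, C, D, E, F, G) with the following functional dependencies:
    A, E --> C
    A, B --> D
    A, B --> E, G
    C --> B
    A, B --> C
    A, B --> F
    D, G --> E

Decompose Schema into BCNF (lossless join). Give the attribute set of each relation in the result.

{A, C, D, F, G}; {B, C}; {D, E, G}

Candidate keys of the original relation: {A, B}, {A, C}, {A, D, G}, {A, E}.
In {A, B, C, D, E, F, G}, {C} is not a superkey ({C}⁺ restricted to this set is {B, C}), so split on C --> B into {B, C} and {A, C, D, E, F, G}.
{B, C} has no BCNF violation.
In {A, C, D, E, F, G}, {D, G} is not a superkey ({D, G}⁺ restricted to this set is {D, E, G}), so split on D, G --> E into {D, E, G} and {A, C, D, F, G}.
{D, E, G} has no BCNF violation.
{A, C, D, F, G} has no BCNF violation.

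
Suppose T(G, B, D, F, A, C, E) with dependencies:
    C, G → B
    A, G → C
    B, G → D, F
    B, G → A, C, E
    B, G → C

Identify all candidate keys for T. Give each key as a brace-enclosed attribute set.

{A, G}, {B, G}, {C, G}

No FD produces {G}, so it must be in every candidate key.
{A, G} is a candidate key since {A, G}⁺ = {A, B, C, D, E, F, G} covers every attribute.
{B, G} is a candidate key since {B, G}⁺ = {A, B, C, D, E, F, G} covers every attribute.
{C, G} is a candidate key since {C, G}⁺ = {A, B, C, D, E, F, G} covers every attribute.
These are minimal and exhaustive — every other superkey contains one of them.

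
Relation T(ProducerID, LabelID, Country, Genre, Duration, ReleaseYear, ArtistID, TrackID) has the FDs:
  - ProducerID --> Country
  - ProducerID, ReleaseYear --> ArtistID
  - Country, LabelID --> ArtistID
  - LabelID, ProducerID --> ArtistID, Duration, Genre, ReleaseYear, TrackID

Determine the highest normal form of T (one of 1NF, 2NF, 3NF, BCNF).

Candidate key: {LabelID, ProducerID}. Prime attributes: {LabelID, ProducerID}.
For ProducerID --> Country we have {ProducerID}⁺ = {Country, ProducerID}; {ProducerID} is not a superkey, so BCNF fails.
ProducerID --> Country has non-prime {Country} on the right and a non-superkey on the left, so 3NF fails.
{ProducerID} is a proper subset of the key {LabelID, ProducerID}, and {ProducerID}⁺ contains the non-prime attribute {Country} — a partial dependency, so 2NF is violated.

1NF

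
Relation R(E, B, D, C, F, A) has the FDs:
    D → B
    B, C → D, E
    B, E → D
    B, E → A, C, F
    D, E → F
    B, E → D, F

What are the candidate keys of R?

{B, C}, {B, E}, {C, D}, {D, E}

{B, C}⁺ = {A, B, C, D, E, F} — all of the relation — so {B, C} is a candidate key.
{B, E}⁺ = {A, B, C, D, E, F} — all of the relation — so {B, E} is a candidate key.
{C, D}⁺ = {A, B, C, D, E, F} — all of the relation — so {C, D} is a candidate key.
{D, E}⁺ = {A, B, C, D, E, F} — all of the relation — so {D, E} is a candidate key.
No proper subset of any of these is a key, and no other minimal superkey exists.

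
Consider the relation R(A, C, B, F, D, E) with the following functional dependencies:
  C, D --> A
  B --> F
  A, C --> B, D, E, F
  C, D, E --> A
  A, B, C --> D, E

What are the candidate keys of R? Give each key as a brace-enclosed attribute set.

{A, C}, {C, D}

No FD produces {C}, so it must be in every candidate key.
Closure of {A, C} is {A, B, C, D, E, F}, the whole schema; {A, C} is a candidate key.
Closure of {C, D} is {A, B, C, D, E, F}, the whole schema; {C, D} is a candidate key.
No proper subset of any of these is a key, and no other minimal superkey exists.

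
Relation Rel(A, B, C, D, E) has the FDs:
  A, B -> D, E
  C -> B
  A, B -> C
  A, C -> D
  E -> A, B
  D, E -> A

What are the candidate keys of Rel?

{E} is a candidate key since {E}⁺ = {A, B, C, D, E} covers every attribute.
{A, B} is a candidate key since {A, B}⁺ = {A, B, C, D, E} covers every attribute.
{A, C} is a candidate key since {A, C}⁺ = {A, B, C, D, E} covers every attribute.
These are minimal and exhaustive — every other superkey contains one of them.

{A, B}, {A, C}, {E}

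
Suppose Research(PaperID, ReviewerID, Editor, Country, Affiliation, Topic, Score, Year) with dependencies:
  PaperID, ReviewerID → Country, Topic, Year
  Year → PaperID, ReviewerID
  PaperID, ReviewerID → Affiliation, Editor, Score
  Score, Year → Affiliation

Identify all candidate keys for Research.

{Year}⁺ = {Affiliation, Country, Editor, PaperID, ReviewerID, Score, Topic, Year}, which is every attribute, so {Year} is a candidate key.
{PaperID, ReviewerID}⁺ = {Affiliation, Country, Editor, PaperID, ReviewerID, Score, Topic, Year}, which is every attribute, so {PaperID, ReviewerID} is a candidate key.
Any other superkey properly contains one of these, so there are no further candidate keys.

{PaperID, ReviewerID}, {Year}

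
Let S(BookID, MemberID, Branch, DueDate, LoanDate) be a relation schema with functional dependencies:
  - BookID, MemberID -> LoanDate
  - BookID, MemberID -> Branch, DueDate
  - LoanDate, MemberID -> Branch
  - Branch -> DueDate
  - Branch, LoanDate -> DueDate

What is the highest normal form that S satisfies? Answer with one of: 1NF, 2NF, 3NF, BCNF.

2NF

Candidate key: {BookID, MemberID}. Prime attributes: {BookID, MemberID}.
LoanDate, MemberID -> Branch: {LoanDate, MemberID}⁺ = {Branch, DueDate, LoanDate, MemberID}, which is not all of the attributes, so the left side is not a superkey — BCNF is violated.
LoanDate, MemberID -> Branch has non-prime {Branch} on the right and a non-superkey on the left, so 3NF fails.
No non-prime attribute depends on a proper subset of any candidate key, so 2NF holds.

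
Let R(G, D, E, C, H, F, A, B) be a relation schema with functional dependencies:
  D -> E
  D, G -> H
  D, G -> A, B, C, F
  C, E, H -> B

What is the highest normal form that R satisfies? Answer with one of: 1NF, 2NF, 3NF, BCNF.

Candidate key: {D, G}. Prime attributes: {D, G}.
For D -> E we have {D}⁺ = {D, E}; {D} is not a superkey, so BCNF fails.
D -> E determines the non-prime attribute {E} from a non-superkey — 3NF is violated.
{D} is a proper subset of the key {D, G}, and {D}⁺ contains the non-prime attribute {E} — a partial dependency, so 2NF is violated.

1NF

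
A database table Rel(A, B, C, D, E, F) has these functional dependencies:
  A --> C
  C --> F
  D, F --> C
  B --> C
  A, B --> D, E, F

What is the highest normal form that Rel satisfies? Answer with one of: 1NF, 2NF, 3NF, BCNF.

1NF

Candidate key: {A, B}. Prime attributes: {A, B}.
A --> C breaks BCNF: {A}⁺ = {A, C, F}, so {A} is not a superkey.
A --> C has non-prime {C} on the right and a non-superkey on the left, so 3NF fails.
The proper key subset {A} of {A, B} determines non-prime {C, F}, so the relation is not even in 2NF.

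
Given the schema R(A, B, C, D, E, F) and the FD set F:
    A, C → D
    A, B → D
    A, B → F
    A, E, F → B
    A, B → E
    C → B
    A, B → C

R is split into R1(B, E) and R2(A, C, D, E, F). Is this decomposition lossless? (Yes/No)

No

The shared attributes are {E} and {E}⁺ = {E}.
Neither R1 nor R2 is contained in that closure, so the decomposition is lossy.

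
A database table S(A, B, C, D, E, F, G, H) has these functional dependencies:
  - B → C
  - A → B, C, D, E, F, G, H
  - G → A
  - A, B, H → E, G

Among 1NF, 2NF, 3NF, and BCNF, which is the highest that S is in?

2NF

Candidate keys: {A}, {G}. Prime attributes: {A, G}.
For B → C we have {B}⁺ = {B, C}; {B} is not a superkey, so BCNF fails.
B → C determines the non-prime attribute {C} from a non-superkey — 3NF is violated.
Every candidate key is a single attribute, so no partial dependency is possible; 2NF holds.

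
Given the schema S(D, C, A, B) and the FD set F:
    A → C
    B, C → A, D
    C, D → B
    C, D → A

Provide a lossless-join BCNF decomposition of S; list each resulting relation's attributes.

{A, B, D}; {A, C}

Candidate keys of the original relation: {A, B}, {A, D}, {B, C}, {C, D}.
Within {A, B, C, D}: {A}⁺ ∩ {A, B, C, D} = {A, C}, not the whole set, so A → C violates BCNF; decompose into {A, C} and {A, B, D}.
{A, C} is in BCNF.
{A, B, D} is in BCNF.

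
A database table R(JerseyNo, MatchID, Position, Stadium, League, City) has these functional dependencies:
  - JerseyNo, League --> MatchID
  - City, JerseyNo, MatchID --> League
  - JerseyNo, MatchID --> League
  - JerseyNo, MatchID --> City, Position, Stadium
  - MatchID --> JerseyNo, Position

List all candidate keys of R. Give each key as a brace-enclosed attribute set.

{MatchID}⁺ = {City, JerseyNo, League, MatchID, Position, Stadium}, which is every attribute, so {MatchID} is a candidate key.
{JerseyNo, League}⁺ = {City, JerseyNo, League, MatchID, Position, Stadium}, which is every attribute, so {JerseyNo, League} is a candidate key.
Any other superkey properly contains one of these, so there are no further candidate keys.

{JerseyNo, League}, {MatchID}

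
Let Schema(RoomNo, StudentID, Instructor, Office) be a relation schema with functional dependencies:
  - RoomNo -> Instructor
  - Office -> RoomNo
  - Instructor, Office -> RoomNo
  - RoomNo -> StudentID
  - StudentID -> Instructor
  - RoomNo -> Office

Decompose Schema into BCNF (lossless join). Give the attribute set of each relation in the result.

Candidate keys of the original relation: {Office}, {RoomNo}.
{Instructor, Office, RoomNo, StudentID}: {StudentID} determines {Instructor, StudentID} here but is not a superkey — split on StudentID -> Instructor, giving {Instructor, StudentID} and {Office, RoomNo, StudentID}.
{Instructor, StudentID}: every determinant is a superkey — BCNF.
{Office, RoomNo, StudentID}: every determinant is a superkey — BCNF.

{Instructor, StudentID}; {Office, RoomNo, StudentID}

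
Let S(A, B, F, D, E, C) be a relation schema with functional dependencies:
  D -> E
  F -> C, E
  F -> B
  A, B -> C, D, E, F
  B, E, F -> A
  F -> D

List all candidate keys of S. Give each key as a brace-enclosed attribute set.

Closure of {F} is {A, B, C, D, E, F}, the whole schema; {F} is a candidate key.
Closure of {A, B} is {A, B, C, D, E, F}, the whole schema; {A, B} is a candidate key.
These are minimal and exhaustive — every other superkey contains one of them.

{A, B}, {F}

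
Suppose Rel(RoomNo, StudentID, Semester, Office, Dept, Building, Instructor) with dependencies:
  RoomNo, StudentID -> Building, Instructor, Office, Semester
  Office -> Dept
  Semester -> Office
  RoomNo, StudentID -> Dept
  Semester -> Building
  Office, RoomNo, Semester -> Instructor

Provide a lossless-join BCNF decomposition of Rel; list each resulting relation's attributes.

{Building, Office, Semester}; {Dept, Office}; {Instructor, RoomNo, Semester}; {RoomNo, Semester, StudentID}

Candidate key of the original relation: {RoomNo, StudentID}.
{Building, Dept, Instructor, Office, RoomNo, Semester, StudentID}: {Office} determines {Dept, Office} here but is not a superkey — split on Office -> Dept, giving {Dept, Office} and {Building, Instructor, Office, RoomNo, Semester, StudentID}.
{Dept, Office} has no BCNF violation.
{Building, Instructor, Office, RoomNo, Semester, StudentID}: {Semester} determines {Building, Office, Semester} here but is not a superkey — split on Semester -> Building, Office, giving {Building, Office, Semester} and {Instructor, RoomNo, Semester, StudentID}.
{Building, Office, Semester} has no BCNF violation.
{Instructor, RoomNo, Semester, StudentID}: {RoomNo, Semester} determines {Instructor, RoomNo, Semester} here but is not a superkey — split on RoomNo, Semester -> Instructor, giving {Instructor, RoomNo, Semester} and {RoomNo, Semester, StudentID}.
{Instructor, RoomNo, Semester} has no BCNF violation.
{RoomNo, Semester, StudentID} has no BCNF violation.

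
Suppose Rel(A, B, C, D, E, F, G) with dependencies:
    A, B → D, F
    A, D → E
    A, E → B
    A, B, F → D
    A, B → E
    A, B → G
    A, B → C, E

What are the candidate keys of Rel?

{A, B}, {A, D}, {A, E}

{A} never appears on the right of any FD, so every key must include it.
Closure of {A, B} is {A, B, C, D, E, F, G}, the whole schema; {A, B} is a candidate key.
Closure of {A, D} is {A, B, C, D, E, F, G}, the whole schema; {A, D} is a candidate key.
Closure of {A, E} is {A, B, C, D, E, F, G}, the whole schema; {A, E} is a candidate key.
Any other superkey properly contains one of these, so there are no further candidate keys.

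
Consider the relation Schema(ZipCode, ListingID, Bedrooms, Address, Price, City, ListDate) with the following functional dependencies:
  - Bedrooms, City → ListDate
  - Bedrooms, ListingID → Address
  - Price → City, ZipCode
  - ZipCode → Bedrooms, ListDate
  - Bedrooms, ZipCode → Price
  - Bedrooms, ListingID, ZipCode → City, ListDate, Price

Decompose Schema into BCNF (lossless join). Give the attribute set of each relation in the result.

{Address, Bedrooms, ListingID}; {Bedrooms, City, ListDate}; {Bedrooms, City, Price, ZipCode}; {ListingID, Price}

Candidate keys of the original relation: {ListingID, Price}, {ListingID, ZipCode}.
{Address, Bedrooms, City, ListDate, ListingID, Price, ZipCode}: {Bedrooms, City} determines {Bedrooms, City, ListDate} here but is not a superkey — split on Bedrooms, City → ListDate, giving {Bedrooms, City, ListDate} and {Address, Bedrooms, City, ListingID, Price, ZipCode}.
{Bedrooms, City, ListDate} has no BCNF violation.
{Address, Bedrooms, City, ListingID, Price, ZipCode}: {Bedrooms, ListingID} determines {Address, Bedrooms, ListingID} here but is not a superkey — split on Bedrooms, ListingID → Address, giving {Address, Bedrooms, ListingID} and {Bedrooms, City, ListingID, Price, ZipCode}.
{Address, Bedrooms, ListingID} has no BCNF violation.
{Bedrooms, City, ListingID, Price, ZipCode}: {Price} determines {Bedrooms, City, Price, ZipCode} here but is not a superkey — split on Price → Bedrooms, City, ZipCode, giving {Bedrooms, City, Price, ZipCode} and {ListingID, Price}.
{Bedrooms, City, Price, ZipCode} has no BCNF violation.
{ListingID, Price} has no BCNF violation.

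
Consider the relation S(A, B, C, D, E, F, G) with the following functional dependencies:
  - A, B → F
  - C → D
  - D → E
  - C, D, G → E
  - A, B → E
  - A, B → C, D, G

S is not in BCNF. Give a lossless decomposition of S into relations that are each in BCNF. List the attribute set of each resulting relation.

Candidate key of the original relation: {A, B}.
{A, B, C, D, E, F, G}: {C} determines {C, D, E} here but is not a superkey — split on C → D, E, giving {C, D, E} and {A, B, C, F, G}.
{C, D, E}: {D} determines {D, E} here but is not a superkey — split on D → E, giving {D, E} and {C, D}.
{D, E} is in BCNF.
{C, D} is in BCNF.
{A, B, C, F, G} is in BCNF.

{A, B, C, F, G}; {C, D}; {D, E}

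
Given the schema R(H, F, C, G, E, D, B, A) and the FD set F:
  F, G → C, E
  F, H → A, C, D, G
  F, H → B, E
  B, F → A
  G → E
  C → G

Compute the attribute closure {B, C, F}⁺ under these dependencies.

Start with {B, C, F}.
B, F → A applies; add {A} → now {A, B, C, F}.
C → G applies; add {G} → now {A, B, C, F, G}.
F, G → C, E applies; add {E} → now {A, B, C, E, F, G}.
No further FD applies.

{A, B, C, E, F, G}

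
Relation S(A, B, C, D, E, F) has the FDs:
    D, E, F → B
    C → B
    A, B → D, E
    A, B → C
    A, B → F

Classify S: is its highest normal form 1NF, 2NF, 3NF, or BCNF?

3NF

Candidate keys: {A, B}, {A, C}, {A, D, E, F}. Prime attributes: {A, B, C, D, E, F}.
For D, E, F → B we have {D, E, F}⁺ = {B, D, E, F}; {D, E, F} is not a superkey, so BCNF fails.
Its right-hand attributes {B} are all prime, as are those of every other non-superkey FD — the relation is in 3NF.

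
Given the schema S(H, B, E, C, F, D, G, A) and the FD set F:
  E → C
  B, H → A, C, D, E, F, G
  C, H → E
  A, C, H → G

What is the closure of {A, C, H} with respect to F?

Start with {A, C, H}.
C, H → E applies; add {E} → now {A, C, E, H}.
A, C, H → G applies; add {G} → now {A, C, E, G, H}.
No further FD applies.

{A, C, E, G, H}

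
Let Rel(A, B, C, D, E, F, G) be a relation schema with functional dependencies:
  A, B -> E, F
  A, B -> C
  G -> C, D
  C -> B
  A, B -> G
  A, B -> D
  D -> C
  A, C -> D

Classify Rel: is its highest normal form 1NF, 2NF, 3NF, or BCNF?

Candidate keys: {A, B}, {A, C}, {A, D}, {A, G}. Prime attributes: {A, B, C, D, G}.
G -> C, D breaks BCNF: {G}⁺ = {B, C, D, G}, so {G} is not a superkey.
But every attribute on its right side ({C, D}) is prime, and the same holds for every other non-superkey FD, so 3NF still holds.

3NF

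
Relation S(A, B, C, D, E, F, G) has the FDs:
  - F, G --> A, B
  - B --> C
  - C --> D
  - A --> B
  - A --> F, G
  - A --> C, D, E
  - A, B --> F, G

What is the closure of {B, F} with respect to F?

{B, C, D, F}

Start with {B, F}.
B --> C applies; add {C} → now {B, C, F}.
C --> D applies; add {D} → now {B, C, D, F}.
No further FD applies.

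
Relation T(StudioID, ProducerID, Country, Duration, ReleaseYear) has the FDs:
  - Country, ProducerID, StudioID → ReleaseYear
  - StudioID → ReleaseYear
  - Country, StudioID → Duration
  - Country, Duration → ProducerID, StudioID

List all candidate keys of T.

{Country, Duration}, {Country, StudioID}

{Country} never appears on the right of any FD, so every key must include it.
{Country, Duration}⁺ = {Country, Duration, ProducerID, ReleaseYear, StudioID}, which is every attribute, so {Country, Duration} is a candidate key.
{Country, StudioID}⁺ = {Country, Duration, ProducerID, ReleaseYear, StudioID}, which is every attribute, so {Country, StudioID} is a candidate key.
Any other superkey properly contains one of these, so there are no further candidate keys.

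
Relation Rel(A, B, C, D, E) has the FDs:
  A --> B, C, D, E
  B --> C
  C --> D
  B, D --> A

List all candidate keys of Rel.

{A}, {B}

{A}⁺ = {A, B, C, D, E} — all of the relation — so {A} is a candidate key.
{B}⁺ = {A, B, C, D, E} — all of the relation — so {B} is a candidate key.
Any other superkey properly contains one of these, so there are no further candidate keys.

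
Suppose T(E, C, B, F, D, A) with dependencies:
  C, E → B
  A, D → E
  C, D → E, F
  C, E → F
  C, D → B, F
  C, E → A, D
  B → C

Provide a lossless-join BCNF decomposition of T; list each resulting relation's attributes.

Candidate keys of the original relation: {B, D}, {B, E}, {C, D}, {C, E}.
Within {A, B, C, D, E, F}: {A, D}⁺ ∩ {A, B, C, D, E, F} = {A, D, E}, not the whole set, so A, D → E violates BCNF; decompose into {A, D, E} and {A, B, C, D, F}.
{A, D, E}: every determinant is a superkey — BCNF.
Within {A, B, C, D, F}: {B}⁺ ∩ {A, B, C, D, F} = {B, C}, not the whole set, so B → C violates BCNF; decompose into {B, C} and {A, B, D, F}.
{B, C}: every determinant is a superkey — BCNF.
{A, B, D, F}: every determinant is a superkey — BCNF.

{A, B, D, F}; {A, D, E}; {B, C}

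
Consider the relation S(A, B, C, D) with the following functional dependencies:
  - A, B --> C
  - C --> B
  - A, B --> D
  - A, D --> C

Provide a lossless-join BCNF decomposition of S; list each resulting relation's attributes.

{A, C, D}; {B, C}

Candidate keys of the original relation: {A, B}, {A, C}, {A, D}.
Within {A, B, C, D}: {C}⁺ ∩ {A, B, C, D} = {B, C}, not the whole set, so C --> B violates BCNF; decompose into {B, C} and {A, C, D}.
{B, C} is in BCNF.
{A, C, D} is in BCNF.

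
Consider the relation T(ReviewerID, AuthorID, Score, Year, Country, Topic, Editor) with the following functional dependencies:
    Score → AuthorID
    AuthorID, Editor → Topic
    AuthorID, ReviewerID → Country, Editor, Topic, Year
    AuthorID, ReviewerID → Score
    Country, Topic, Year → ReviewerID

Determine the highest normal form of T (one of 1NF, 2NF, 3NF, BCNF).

Candidate keys: {AuthorID, Country, Editor, Year}, {AuthorID, Country, Topic, Year}, {AuthorID, ReviewerID}, {Country, Editor, Score, Year}, {Country, Score, Topic, Year}, {ReviewerID, Score}. Prime attributes: {AuthorID, Country, Editor, ReviewerID, Score, Topic, Year}.
Score → AuthorID: {Score}⁺ = {AuthorID, Score}, which is not all of the attributes, so the left side is not a superkey — BCNF is violated.
Since {AuthorID} ⊆ prime attributes and every other non-superkey FD also has a prime right side, the schema is in 3NF.

3NF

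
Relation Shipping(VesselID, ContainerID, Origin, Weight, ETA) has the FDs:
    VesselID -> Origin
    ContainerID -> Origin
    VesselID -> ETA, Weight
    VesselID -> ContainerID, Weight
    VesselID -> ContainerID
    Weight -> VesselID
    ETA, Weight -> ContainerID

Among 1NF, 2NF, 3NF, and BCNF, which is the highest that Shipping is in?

Candidate keys: {VesselID}, {Weight}. Prime attributes: {VesselID, Weight}.
ContainerID -> Origin: {ContainerID}⁺ = {ContainerID, Origin}, which is not all of the attributes, so the left side is not a superkey — BCNF is violated.
ContainerID -> Origin determines the non-prime attribute {Origin} from a non-superkey — 3NF is violated.
Every candidate key is a single attribute, so no partial dependency is possible; 2NF holds.

2NF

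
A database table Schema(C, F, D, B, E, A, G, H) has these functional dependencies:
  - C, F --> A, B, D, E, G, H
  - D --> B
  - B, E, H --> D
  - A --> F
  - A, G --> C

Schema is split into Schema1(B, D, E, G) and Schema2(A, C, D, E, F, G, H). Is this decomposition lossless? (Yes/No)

Schema1 ∩ Schema2 = {D, E, G}; its closure under F is {B, D, E, G}.
Schema1 is contained in that closure, so Schema1 ∩ Schema2 --> Schema1 holds and the join is lossless.

Yes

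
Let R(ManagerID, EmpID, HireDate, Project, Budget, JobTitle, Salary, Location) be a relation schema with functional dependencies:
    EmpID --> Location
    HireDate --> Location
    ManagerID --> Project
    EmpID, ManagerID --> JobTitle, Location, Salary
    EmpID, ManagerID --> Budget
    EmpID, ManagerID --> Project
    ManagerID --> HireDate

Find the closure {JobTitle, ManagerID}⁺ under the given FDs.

{HireDate, JobTitle, Location, ManagerID, Project}

Start with {JobTitle, ManagerID}.
ManagerID --> Project applies; add {Project} → now {JobTitle, ManagerID, Project}.
ManagerID --> HireDate applies; add {HireDate} → now {HireDate, JobTitle, ManagerID, Project}.
HireDate --> Location applies; add {Location} → now {HireDate, JobTitle, Location, ManagerID, Project}.
No further FD applies.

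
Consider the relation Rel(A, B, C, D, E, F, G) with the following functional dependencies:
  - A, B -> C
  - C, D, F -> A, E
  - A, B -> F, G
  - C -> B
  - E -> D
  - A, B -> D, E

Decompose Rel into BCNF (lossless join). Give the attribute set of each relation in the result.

Candidate keys of the original relation: {A, B}, {A, C}, {C, D, F}, {C, E, F}.
{A, B, C, D, E, F, G}: {C} determines {B, C} here but is not a superkey — split on C -> B, giving {B, C} and {A, C, D, E, F, G}.
{B, C}: every determinant is a superkey — BCNF.
{A, C, D, E, F, G}: {E} determines {D, E} here but is not a superkey — split on E -> D, giving {D, E} and {A, C, E, F, G}.
{D, E}: every determinant is a superkey — BCNF.
{A, C, E, F, G}: every determinant is a superkey — BCNF.

{A, C, E, F, G}; {B, C}; {D, E}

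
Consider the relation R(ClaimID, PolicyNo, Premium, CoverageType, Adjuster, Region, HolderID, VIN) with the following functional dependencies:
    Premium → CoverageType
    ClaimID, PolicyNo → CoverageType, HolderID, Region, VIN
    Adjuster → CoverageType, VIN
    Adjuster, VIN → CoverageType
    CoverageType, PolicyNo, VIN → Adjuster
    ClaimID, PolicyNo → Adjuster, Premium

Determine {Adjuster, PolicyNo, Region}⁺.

Start with {Adjuster, PolicyNo, Region}.
Adjuster → CoverageType, VIN applies; add {CoverageType, VIN} → now {Adjuster, CoverageType, PolicyNo, Region, VIN}.
No further FD applies.

{Adjuster, CoverageType, PolicyNo, Region, VIN}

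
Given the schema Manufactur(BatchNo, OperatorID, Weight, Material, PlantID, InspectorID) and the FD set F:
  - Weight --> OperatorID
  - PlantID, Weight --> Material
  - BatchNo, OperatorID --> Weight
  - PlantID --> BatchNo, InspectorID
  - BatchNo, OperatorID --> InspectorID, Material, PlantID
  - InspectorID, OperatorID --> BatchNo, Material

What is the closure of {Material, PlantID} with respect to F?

{BatchNo, InspectorID, Material, PlantID}

Start with {Material, PlantID}.
PlantID --> BatchNo, InspectorID applies; add {BatchNo, InspectorID} → now {BatchNo, InspectorID, Material, PlantID}.
No further FD applies.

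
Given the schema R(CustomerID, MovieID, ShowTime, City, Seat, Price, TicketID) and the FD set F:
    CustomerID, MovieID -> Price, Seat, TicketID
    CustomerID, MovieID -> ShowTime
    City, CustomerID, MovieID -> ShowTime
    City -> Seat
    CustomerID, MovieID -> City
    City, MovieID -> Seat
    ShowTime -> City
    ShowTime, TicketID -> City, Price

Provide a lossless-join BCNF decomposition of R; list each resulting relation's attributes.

{City, Seat}; {City, ShowTime}; {CustomerID, MovieID, ShowTime, TicketID}; {Price, ShowTime, TicketID}

Candidate key of the original relation: {CustomerID, MovieID}.
In {City, CustomerID, MovieID, Price, Seat, ShowTime, TicketID}, {City} is not a superkey ({City}⁺ restricted to this set is {City, Seat}), so split on City -> Seat into {City, Seat} and {City, CustomerID, MovieID, Price, ShowTime, TicketID}.
{City, Seat} has no BCNF violation.
In {City, CustomerID, MovieID, Price, ShowTime, TicketID}, {ShowTime} is not a superkey ({ShowTime}⁺ restricted to this set is {City, ShowTime}), so split on ShowTime -> City into {City, ShowTime} and {CustomerID, MovieID, Price, ShowTime, TicketID}.
{City, ShowTime} has no BCNF violation.
In {CustomerID, MovieID, Price, ShowTime, TicketID}, {ShowTime, TicketID} is not a superkey ({ShowTime, TicketID}⁺ restricted to this set is {Price, ShowTime, TicketID}), so split on ShowTime, TicketID -> Price into {Price, ShowTime, TicketID} and {CustomerID, MovieID, ShowTime, TicketID}.
{Price, ShowTime, TicketID} has no BCNF violation.
{CustomerID, MovieID, ShowTime, TicketID} has no BCNF violation.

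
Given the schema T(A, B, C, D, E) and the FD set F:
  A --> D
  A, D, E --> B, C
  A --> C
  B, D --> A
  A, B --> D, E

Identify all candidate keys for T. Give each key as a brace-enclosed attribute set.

{A, B}, {A, E}, {B, D}

{A, B} is a candidate key since {A, B}⁺ = {A, B, C, D, E} covers every attribute.
{A, E} is a candidate key since {A, E}⁺ = {A, B, C, D, E} covers every attribute.
{B, D} is a candidate key since {B, D}⁺ = {A, B, C, D, E} covers every attribute.
Any other superkey properly contains one of these, so there are no further candidate keys.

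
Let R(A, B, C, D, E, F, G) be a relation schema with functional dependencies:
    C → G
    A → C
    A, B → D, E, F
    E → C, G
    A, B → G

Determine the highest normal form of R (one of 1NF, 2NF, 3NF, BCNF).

1NF

Candidate key: {A, B}. Prime attributes: {A, B}.
C → G breaks BCNF: {C}⁺ = {C, G}, so {C} is not a superkey.
C → G has non-prime {G} on the right and a non-superkey on the left, so 3NF fails.
{A} is a proper subset of the key {A, B}, and {A}⁺ contains the non-prime attributes {C, G} — a partial dependency, so 2NF is violated.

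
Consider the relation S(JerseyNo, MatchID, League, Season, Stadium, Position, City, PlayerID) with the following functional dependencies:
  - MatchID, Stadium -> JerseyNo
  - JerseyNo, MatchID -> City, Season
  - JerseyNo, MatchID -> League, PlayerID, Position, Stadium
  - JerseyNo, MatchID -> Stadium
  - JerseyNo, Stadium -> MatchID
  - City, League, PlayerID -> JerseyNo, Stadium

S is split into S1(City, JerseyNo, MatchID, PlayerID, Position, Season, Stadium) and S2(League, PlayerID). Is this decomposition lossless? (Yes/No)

No

The shared attributes are {PlayerID} and {PlayerID}⁺ = {PlayerID}.
The closure covers neither S1 nor S2 entirely; the join is not lossless.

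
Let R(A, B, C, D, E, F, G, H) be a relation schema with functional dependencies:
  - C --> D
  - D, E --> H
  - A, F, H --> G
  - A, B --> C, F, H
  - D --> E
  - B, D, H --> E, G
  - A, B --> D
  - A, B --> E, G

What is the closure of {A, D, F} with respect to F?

{A, D, E, F, G, H}

Start with {A, D, F}.
D --> E applies; add {E} → now {A, D, E, F}.
D, E --> H applies; add {H} → now {A, D, E, F, H}.
A, F, H --> G applies; add {G} → now {A, D, E, F, G, H}.
No further FD applies.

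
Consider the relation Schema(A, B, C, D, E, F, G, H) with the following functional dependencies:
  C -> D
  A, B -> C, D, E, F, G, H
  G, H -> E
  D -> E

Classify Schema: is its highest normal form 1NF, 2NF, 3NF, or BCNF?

Candidate key: {A, B}. Prime attributes: {A, B}.
C -> D breaks BCNF: {C}⁺ = {C, D, E}, so {C} is not a superkey.
C -> D has non-prime {D} on the right and a non-superkey on the left, so 3NF fails.
No proper subset of a key has a non-prime attribute in its closure, so there is no partial dependency; 2NF holds.

2NF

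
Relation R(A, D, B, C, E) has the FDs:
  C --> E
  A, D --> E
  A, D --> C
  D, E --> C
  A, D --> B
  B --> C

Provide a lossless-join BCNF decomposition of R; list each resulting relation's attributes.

Candidate key of the original relation: {A, D}.
{A, B, C, D, E}: {C} determines {C, E} here but is not a superkey — split on C --> E, giving {C, E} and {A, B, C, D}.
{C, E}: every determinant is a superkey — BCNF.
{A, B, C, D}: {B} determines {B, C} here but is not a superkey — split on B --> C, giving {B, C} and {A, B, D}.
{B, C}: every determinant is a superkey — BCNF.
{A, B, D}: every determinant is a superkey — BCNF.

{A, B, D}; {B, C}; {C, E}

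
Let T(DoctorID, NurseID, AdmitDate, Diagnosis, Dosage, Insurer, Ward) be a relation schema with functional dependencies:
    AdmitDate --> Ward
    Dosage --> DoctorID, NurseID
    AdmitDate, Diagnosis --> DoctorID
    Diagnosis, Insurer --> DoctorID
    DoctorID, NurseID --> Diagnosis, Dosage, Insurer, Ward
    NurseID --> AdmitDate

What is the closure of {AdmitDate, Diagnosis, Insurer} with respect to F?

Start with {AdmitDate, Diagnosis, Insurer}.
AdmitDate --> Ward applies; add {Ward} → now {AdmitDate, Diagnosis, Insurer, Ward}.
AdmitDate, Diagnosis --> DoctorID applies; add {DoctorID} → now {AdmitDate, Diagnosis, DoctorID, Insurer, Ward}.
No further FD applies.

{AdmitDate, Diagnosis, DoctorID, Insurer, Ward}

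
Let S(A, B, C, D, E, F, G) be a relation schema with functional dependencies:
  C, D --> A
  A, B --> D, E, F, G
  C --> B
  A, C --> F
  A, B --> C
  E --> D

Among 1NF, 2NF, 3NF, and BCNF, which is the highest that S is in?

3NF

Candidate keys: {A, B}, {A, C}, {C, D}, {C, E}. Prime attributes: {A, B, C, D, E}.
C --> B breaks BCNF: {C}⁺ = {B, C}, so {C} is not a superkey.
Since {B} ⊆ prime attributes and every other non-superkey FD also has a prime right side, the schema is in 3NF.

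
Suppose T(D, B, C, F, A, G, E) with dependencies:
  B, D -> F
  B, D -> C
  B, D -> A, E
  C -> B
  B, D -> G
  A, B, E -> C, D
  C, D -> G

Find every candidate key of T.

{B, D}⁺ = {A, B, C, D, E, F, G}, which is every attribute, so {B, D} is a candidate key.
{C, D}⁺ = {A, B, C, D, E, F, G}, which is every attribute, so {C, D} is a candidate key.
{A, B, E}⁺ = {A, B, C, D, E, F, G}, which is every attribute, so {A, B, E} is a candidate key.
{A, C, E}⁺ = {A, B, C, D, E, F, G}, which is every attribute, so {A, C, E} is a candidate key.
No proper subset of any of these is a key, and no other minimal superkey exists.

{A, B, E}, {A, C, E}, {B, D}, {C, D}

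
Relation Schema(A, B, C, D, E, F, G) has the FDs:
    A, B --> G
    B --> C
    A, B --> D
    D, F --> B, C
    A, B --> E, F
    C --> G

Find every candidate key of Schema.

{A, B}, {A, D, F}

Attributes never on any right-hand side: {A} — every candidate key must contain it.
{A, B} is a candidate key since {A, B}⁺ = {A, B, C, D, E, F, G} covers every attribute.
{A, D, F} is a candidate key since {A, D, F}⁺ = {A, B, C, D, E, F, G} covers every attribute.
Any other superkey properly contains one of these, so there are no further candidate keys.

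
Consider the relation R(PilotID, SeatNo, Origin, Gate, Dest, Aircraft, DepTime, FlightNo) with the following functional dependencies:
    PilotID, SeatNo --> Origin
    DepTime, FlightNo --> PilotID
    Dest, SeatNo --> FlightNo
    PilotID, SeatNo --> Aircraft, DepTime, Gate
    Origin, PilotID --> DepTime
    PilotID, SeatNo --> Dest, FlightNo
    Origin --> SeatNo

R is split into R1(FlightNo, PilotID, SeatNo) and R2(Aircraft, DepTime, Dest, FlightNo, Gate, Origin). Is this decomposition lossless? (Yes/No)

Common attributes: {FlightNo}; their closure is {FlightNo}.
The closure covers neither R1 nor R2 entirely; the join is not lossless.

No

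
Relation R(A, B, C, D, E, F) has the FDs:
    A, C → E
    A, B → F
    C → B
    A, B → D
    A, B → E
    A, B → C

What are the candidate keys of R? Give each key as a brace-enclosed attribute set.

{A, B}, {A, C}

{A} never appears on the right of any FD, so every key must include it.
{A, B} is a candidate key since {A, B}⁺ = {A, B, C, D, E, F} covers every attribute.
{A, C} is a candidate key since {A, C}⁺ = {A, B, C, D, E, F} covers every attribute.
Any other superkey properly contains one of these, so there are no further candidate keys.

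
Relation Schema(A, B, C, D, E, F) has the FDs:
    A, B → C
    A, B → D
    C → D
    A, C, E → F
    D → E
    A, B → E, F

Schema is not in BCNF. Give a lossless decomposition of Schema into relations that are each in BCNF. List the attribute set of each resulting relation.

Candidate key of the original relation: {A, B}.
{A, B, C, D, E, F}: {C} determines {C, D, E} here but is not a superkey — split on C → D, E, giving {C, D, E} and {A, B, C, F}.
{C, D, E}: {D} determines {D, E} here but is not a superkey — split on D → E, giving {D, E} and {C, D}.
{D, E} is in BCNF.
{C, D} is in BCNF.
{A, B, C, F}: {A, C} determines {A, C, F} here but is not a superkey — split on A, C → F, giving {A, C, F} and {A, B, C}.
{A, C, F} is in BCNF.
{A, B, C} is in BCNF.

{A, B, C}; {A, C, F}; {C, D}; {D, E}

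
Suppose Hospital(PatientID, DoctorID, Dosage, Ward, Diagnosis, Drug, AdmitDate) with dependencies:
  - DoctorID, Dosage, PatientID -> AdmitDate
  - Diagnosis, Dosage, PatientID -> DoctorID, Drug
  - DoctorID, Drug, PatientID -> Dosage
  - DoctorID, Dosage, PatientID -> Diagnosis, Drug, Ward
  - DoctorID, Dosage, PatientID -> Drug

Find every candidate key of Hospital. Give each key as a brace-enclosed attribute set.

{Diagnosis, Dosage, PatientID}, {DoctorID, Dosage, PatientID}, {DoctorID, Drug, PatientID}

{PatientID} never appears on the right of any FD, so every key must include it.
{Diagnosis, Dosage, PatientID}⁺ = {AdmitDate, Diagnosis, DoctorID, Dosage, Drug, PatientID, Ward} — all of the relation — so {Diagnosis, Dosage, PatientID} is a candidate key.
{DoctorID, Dosage, PatientID}⁺ = {AdmitDate, Diagnosis, DoctorID, Dosage, Drug, PatientID, Ward} — all of the relation — so {DoctorID, Dosage, PatientID} is a candidate key.
{DoctorID, Drug, PatientID}⁺ = {AdmitDate, Diagnosis, DoctorID, Dosage, Drug, PatientID, Ward} — all of the relation — so {DoctorID, Drug, PatientID} is a candidate key.
No proper subset of any of these is a key, and no other minimal superkey exists.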